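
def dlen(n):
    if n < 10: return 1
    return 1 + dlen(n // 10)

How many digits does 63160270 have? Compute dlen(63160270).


dlen(63160270) = 1 + dlen(6316027)
dlen(6316027) = 1 + dlen(631602)
dlen(631602) = 1 + dlen(63160)
dlen(63160) = 1 + dlen(6316)
dlen(6316) = 1 + dlen(631)
dlen(631) = 1 + dlen(63)
dlen(63) = 1 + dlen(6)
dlen(6) = 1  (base case: 6 < 10)
Unwinding: 1 + 1 + 1 + 1 + 1 + 1 + 1 + 1 = 8

8


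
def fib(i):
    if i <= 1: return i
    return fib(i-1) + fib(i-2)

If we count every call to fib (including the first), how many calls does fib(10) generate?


Let C(n) = total calls for fib(n)
C(0) = 1, C(1) = 1
C(2) = 1 + C(1) + C(0) = 1 + 1 + 1 = 3
C(3) = 1 + C(2) + C(1) = 1 + 3 + 1 = 5
C(4) = 1 + C(3) + C(2) = 1 + 5 + 3 = 9
C(5) = 1 + C(4) + C(3) = 1 + 9 + 5 = 15
C(6) = 1 + C(5) + C(4) = 1 + 15 + 9 = 25
C(7) = 1 + C(6) + C(5) = 1 + 25 + 15 = 41
C(8) = 1 + C(7) + C(6) = 1 + 41 + 25 = 67
C(9) = 1 + C(8) + C(7) = 1 + 67 + 41 = 109
C(10) = 1 + C(9) + C(8) = 1 + 109 + 67 = 177

177


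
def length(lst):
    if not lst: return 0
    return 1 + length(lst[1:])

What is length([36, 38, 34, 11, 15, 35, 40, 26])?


length([36, 38, 34, 11, 15, 35, 40, 26]) = 1 + length([38, 34, 11, 15, 35, 40, 26])
length([38, 34, 11, 15, 35, 40, 26]) = 1 + length([34, 11, 15, 35, 40, 26])
length([34, 11, 15, 35, 40, 26]) = 1 + length([11, 15, 35, 40, 26])
length([11, 15, 35, 40, 26]) = 1 + length([15, 35, 40, 26])
length([15, 35, 40, 26]) = 1 + length([35, 40, 26])
length([35, 40, 26]) = 1 + length([40, 26])
length([40, 26]) = 1 + length([26])
length([26]) = 1 + length([])
length([]) = 0  (base case)
Unwinding: 1 + 1 + 1 + 1 + 1 + 1 + 1 + 1 + 0 = 8

8


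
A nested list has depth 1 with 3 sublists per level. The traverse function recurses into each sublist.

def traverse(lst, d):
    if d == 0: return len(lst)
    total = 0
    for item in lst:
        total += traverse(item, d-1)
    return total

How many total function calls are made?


At depth 0 (root): 1 call
At depth 1: each of 1 parents calls traverse on 3 children = 3 calls
Total: 1 + 3 = 4

4


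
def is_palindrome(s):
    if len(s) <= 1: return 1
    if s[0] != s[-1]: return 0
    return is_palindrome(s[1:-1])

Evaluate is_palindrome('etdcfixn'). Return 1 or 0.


is_palindrome('etdcfixn'): s[0]='e' != s[-1]='n' -> return 0
Result: 0 (not a palindrome)

0


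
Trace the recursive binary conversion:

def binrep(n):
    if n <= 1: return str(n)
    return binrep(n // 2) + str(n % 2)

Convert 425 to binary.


binrep(425) = binrep(212) + '1'
binrep(212) = binrep(106) + '0'
binrep(106) = binrep(53) + '0'
binrep(53) = binrep(26) + '1'
binrep(26) = binrep(13) + '0'
binrep(13) = binrep(6) + '1'
binrep(6) = binrep(3) + '0'
binrep(3) = binrep(1) + '1'
binrep(1) = '1'  (base case)
Concatenating: '1' + '1' + '0' + '1' + '0' + '1' + '0' + '0' + '1' = '110101001'

110101001


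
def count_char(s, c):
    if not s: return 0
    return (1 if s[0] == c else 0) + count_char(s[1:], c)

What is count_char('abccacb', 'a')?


s[0]='a' == 'a' -> 1
s[0]='b' != 'a' -> 0
s[0]='c' != 'a' -> 0
s[0]='c' != 'a' -> 0
s[0]='a' == 'a' -> 1
s[0]='c' != 'a' -> 0
s[0]='b' != 'a' -> 0
Sum: 1 + 0 + 0 + 0 + 1 + 0 + 0 = 2

2


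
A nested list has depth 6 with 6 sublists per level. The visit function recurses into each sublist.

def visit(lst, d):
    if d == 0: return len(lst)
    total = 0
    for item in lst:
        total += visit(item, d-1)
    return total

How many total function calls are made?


At depth 0 (root): 1 call
At depth 1: each of 1 parents calls visit on 6 children = 6 calls
At depth 2: each of 6 parents calls visit on 6 children = 36 calls
At depth 3: each of 36 parents calls visit on 6 children = 216 calls
At depth 4: each of 216 parents calls visit on 6 children = 1296 calls
At depth 5: each of 1296 parents calls visit on 6 children = 7776 calls
At depth 6: each of 7776 parents calls visit on 6 children = 46656 calls
Total: 1 + 6 + 36 + 216 + 1296 + 7776 + 46656 = 55987

55987


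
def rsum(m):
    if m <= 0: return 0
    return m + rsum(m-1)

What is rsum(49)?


rsum(49)
= 49 + 48 + 47 + 46 + 45 + 44 + 43 + 42 + 41 + 40 + 39 + 38 + 37 + 36 + 35 + 34 + 33 + 32 + 31 + 30 + 29 + 28 + 27 + 26 + 25 + 24 + 23 + 22 + 21 + 20 + 19 + 18 + 17 + 16 + 15 + 14 + 13 + 12 + 11 + 10 + 9 + 8 + 7 + 6 + 5 + 4 + 3 + 2 + 1 + rsum(0)
= 49 + 48 + 47 + 46 + 45 + 44 + 43 + 42 + 41 + 40 + 39 + 38 + 37 + 36 + 35 + 34 + 33 + 32 + 31 + 30 + 29 + 28 + 27 + 26 + 25 + 24 + 23 + 22 + 21 + 20 + 19 + 18 + 17 + 16 + 15 + 14 + 13 + 12 + 11 + 10 + 9 + 8 + 7 + 6 + 5 + 4 + 3 + 2 + 1 + 0
= 1225

1225


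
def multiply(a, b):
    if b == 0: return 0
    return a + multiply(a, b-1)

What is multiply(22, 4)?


multiply(22, 4) = 22 + multiply(22, 3)
multiply(22, 3) = 22 + multiply(22, 2)
multiply(22, 2) = 22 + multiply(22, 1)
multiply(22, 1) = 22 + multiply(22, 0)
multiply(22, 0) = 0  (base case)
Total: 22 + 22 + 22 + 22 + 0 = 88

88


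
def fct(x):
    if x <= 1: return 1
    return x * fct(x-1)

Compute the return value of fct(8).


fct(8)
= 8 * fct(7)
= 8 * 7 * fct(6)
= 8 * 7 * 6 * fct(5)
= 8 * 7 * 6 * 5 * fct(4)
= 8 * 7 * 6 * 5 * 4 * fct(3)
= 8 * 7 * 6 * 5 * 4 * 3 * fct(2)
= 8 * 7 * 6 * 5 * 4 * 3 * 2 * fct(1)
= 8 * 7 * 6 * 5 * 4 * 3 * 2 * 1
= 40320

40320


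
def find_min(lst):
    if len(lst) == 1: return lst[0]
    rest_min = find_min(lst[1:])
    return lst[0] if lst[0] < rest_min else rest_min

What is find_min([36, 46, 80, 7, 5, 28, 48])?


find_min([36, 46, 80, 7, 5, 28, 48]): compare 36 with find_min([46, 80, 7, 5, 28, 48])
find_min([46, 80, 7, 5, 28, 48]): compare 46 with find_min([80, 7, 5, 28, 48])
find_min([80, 7, 5, 28, 48]): compare 80 with find_min([7, 5, 28, 48])
find_min([7, 5, 28, 48]): compare 7 with find_min([5, 28, 48])
find_min([5, 28, 48]): compare 5 with find_min([28, 48])
find_min([28, 48]): compare 28 with find_min([48])
find_min([48]) = 48  (base case)
Compare 28 with 48 -> 28
Compare 5 with 28 -> 5
Compare 7 with 5 -> 5
Compare 80 with 5 -> 5
Compare 46 with 5 -> 5
Compare 36 with 5 -> 5

5


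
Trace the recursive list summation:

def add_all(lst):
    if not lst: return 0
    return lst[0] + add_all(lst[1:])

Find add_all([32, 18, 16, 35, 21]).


add_all([32, 18, 16, 35, 21]) = 32 + add_all([18, 16, 35, 21])
add_all([18, 16, 35, 21]) = 18 + add_all([16, 35, 21])
add_all([16, 35, 21]) = 16 + add_all([35, 21])
add_all([35, 21]) = 35 + add_all([21])
add_all([21]) = 21 + add_all([])
add_all([]) = 0  (base case)
Total: 32 + 18 + 16 + 35 + 21 + 0 = 122

122


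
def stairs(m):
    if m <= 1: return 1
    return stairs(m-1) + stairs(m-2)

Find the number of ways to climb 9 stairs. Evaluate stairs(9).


Building up from base cases:
stairs(0) = 1
stairs(1) = 1
stairs(2) = stairs(1) + stairs(0) = 1 + 1 = 2
stairs(3) = stairs(2) + stairs(1) = 2 + 1 = 3
stairs(4) = stairs(3) + stairs(2) = 3 + 2 = 5
stairs(5) = stairs(4) + stairs(3) = 5 + 3 = 8
stairs(6) = stairs(5) + stairs(4) = 8 + 5 = 13
stairs(7) = stairs(6) + stairs(5) = 13 + 8 = 21
stairs(8) = stairs(7) + stairs(6) = 21 + 13 = 34
stairs(9) = stairs(8) + stairs(7) = 34 + 21 = 55

55


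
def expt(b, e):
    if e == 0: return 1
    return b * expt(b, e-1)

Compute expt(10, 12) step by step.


expt(10, 12)
= 10 * expt(10, 11)
= 10 * 10 * expt(10, 10)
= 10 * 10 * 10 * expt(10, 9)
= 10 * 10 * 10 * 10 * expt(10, 8)
= 10 * 10 * 10 * 10 * 10 * expt(10, 7)
= 10 * 10 * 10 * 10 * 10 * 10 * expt(10, 6)
= 10 * 10 * 10 * 10 * 10 * 10 * 10 * expt(10, 5)
= 10 * 10 * 10 * 10 * 10 * 10 * 10 * 10 * expt(10, 4)
= 10 * 10 * 10 * 10 * 10 * 10 * 10 * 10 * 10 * expt(10, 3)
= 10 * 10 * 10 * 10 * 10 * 10 * 10 * 10 * 10 * 10 * expt(10, 2)
= 10 * 10 * 10 * 10 * 10 * 10 * 10 * 10 * 10 * 10 * 10 * expt(10, 1)
= 10 * 10 * 10 * 10 * 10 * 10 * 10 * 10 * 10 * 10 * 10 * 10 * expt(10, 0)
= 10 * 10 * 10 * 10 * 10 * 10 * 10 * 10 * 10 * 10 * 10 * 10 * 1
= 1000000000000

1000000000000


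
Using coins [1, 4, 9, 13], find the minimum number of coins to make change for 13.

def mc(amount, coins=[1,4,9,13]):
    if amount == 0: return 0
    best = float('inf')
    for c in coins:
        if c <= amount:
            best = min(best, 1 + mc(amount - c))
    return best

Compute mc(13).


Building up with DP:
mc(0) = 0
mc(1) = min(1+mc(0)=1+0=1) = 1
mc(2) = min(1+mc(1)=1+1=2) = 2
mc(3) = min(1+mc(2)=1+2=3) = 3
mc(4) = min(1+mc(3)=1+3=4, 1+mc(0)=1+0=1) = 1
mc(5) = min(1+mc(4)=1+1=2, 1+mc(1)=1+1=2) = 2
mc(6) = min(1+mc(5)=1+2=3, 1+mc(2)=1+2=3) = 3
mc(7) = min(1+mc(6)=1+3=4, 1+mc(3)=1+3=4) = 4
mc(8) = min(1+mc(7)=1+4=5, 1+mc(4)=1+1=2) = 2
mc(9) = min(1+mc(8)=1+2=3, 1+mc(5)=1+2=3, 1+mc(0)=1+0=1) = 1
mc(10) = min(1+mc(9)=1+1=2, 1+mc(6)=1+3=4, 1+mc(1)=1+1=2) = 2
mc(11) = min(1+mc(10)=1+2=3, 1+mc(7)=1+4=5, 1+mc(2)=1+2=3) = 3
mc(12) = min(1+mc(11)=1+3=4, 1+mc(8)=1+2=3, 1+mc(3)=1+3=4) = 3
mc(13) = min(1+mc(12)=1+3=4, 1+mc(9)=1+1=2, 1+mc(4)=1+1=2, 1+mc(0)=1+0=1) = 1

1


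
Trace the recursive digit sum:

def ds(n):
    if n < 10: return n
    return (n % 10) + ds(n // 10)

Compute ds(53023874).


ds(53023874) = 4 + ds(5302387)
ds(5302387) = 7 + ds(530238)
ds(530238) = 8 + ds(53023)
ds(53023) = 3 + ds(5302)
ds(5302) = 2 + ds(530)
ds(530) = 0 + ds(53)
ds(53) = 3 + ds(5)
ds(5) = 5  (base case)
Total: 4 + 7 + 8 + 3 + 2 + 0 + 3 + 5 = 32

32


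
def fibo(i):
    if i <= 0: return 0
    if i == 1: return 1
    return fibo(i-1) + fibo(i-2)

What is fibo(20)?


Computing fibo(20) bottom-up:
fibo(0) = 0
fibo(1) = 1
fibo(2) = fibo(1) + fibo(0) = 1 + 0 = 1
fibo(3) = fibo(2) + fibo(1) = 1 + 1 = 2
fibo(4) = fibo(3) + fibo(2) = 2 + 1 = 3
fibo(5) = fibo(4) + fibo(3) = 3 + 2 = 5
fibo(6) = fibo(5) + fibo(4) = 5 + 3 = 8
fibo(7) = fibo(6) + fibo(5) = 8 + 5 = 13
fibo(8) = fibo(7) + fibo(6) = 13 + 8 = 21
fibo(9) = fibo(8) + fibo(7) = 21 + 13 = 34
fibo(10) = fibo(9) + fibo(8) = 34 + 21 = 55
fibo(11) = fibo(10) + fibo(9) = 55 + 34 = 89
fibo(12) = fibo(11) + fibo(10) = 89 + 55 = 144
fibo(13) = fibo(12) + fibo(11) = 144 + 89 = 233
fibo(14) = fibo(13) + fibo(12) = 233 + 144 = 377
fibo(15) = fibo(14) + fibo(13) = 377 + 233 = 610
fibo(16) = fibo(15) + fibo(14) = 610 + 377 = 987
fibo(17) = fibo(16) + fibo(15) = 987 + 610 = 1597
fibo(18) = fibo(17) + fibo(16) = 1597 + 987 = 2584
fibo(19) = fibo(18) + fibo(17) = 2584 + 1597 = 4181
fibo(20) = fibo(19) + fibo(18) = 4181 + 2584 = 6765

6765


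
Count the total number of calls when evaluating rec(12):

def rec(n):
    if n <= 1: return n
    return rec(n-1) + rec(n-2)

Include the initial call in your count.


Let C(n) = total calls for rec(n)
C(0) = 1, C(1) = 1
C(2) = 1 + C(1) + C(0) = 1 + 1 + 1 = 3
C(3) = 1 + C(2) + C(1) = 1 + 3 + 1 = 5
C(4) = 1 + C(3) + C(2) = 1 + 5 + 3 = 9
C(5) = 1 + C(4) + C(3) = 1 + 9 + 5 = 15
C(6) = 1 + C(5) + C(4) = 1 + 15 + 9 = 25
C(7) = 1 + C(6) + C(5) = 1 + 25 + 15 = 41
C(8) = 1 + C(7) + C(6) = 1 + 41 + 25 = 67
C(9) = 1 + C(8) + C(7) = 1 + 67 + 41 = 109
C(10) = 1 + C(9) + C(8) = 1 + 109 + 67 = 177
C(11) = 1 + C(10) + C(9) = 1 + 177 + 109 = 287
C(12) = 1 + C(11) + C(10) = 1 + 287 + 177 = 465

465


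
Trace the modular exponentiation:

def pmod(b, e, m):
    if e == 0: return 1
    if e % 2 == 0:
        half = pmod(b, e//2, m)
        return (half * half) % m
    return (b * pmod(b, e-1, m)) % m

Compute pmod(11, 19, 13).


pmod(11, 19, 13): e is odd, compute pmod(11, 18, 13)
  pmod(11, 18, 13): e is even, compute pmod(11, 9, 13)
    pmod(11, 9, 13): e is odd, compute pmod(11, 8, 13)
      pmod(11, 8, 13): e is even, compute pmod(11, 4, 13)
        pmod(11, 4, 13): e is even, compute pmod(11, 2, 13)
          pmod(11, 2, 13): e is even, compute pmod(11, 1, 13)
          pmod(11, 1, 13): e is odd, compute pmod(11, 0, 13)
          pmod(11, 0, 13) = 1
          (11 * 1) % 13 = 11
          half=11, (11*11) % 13 = 4
        half=4, (4*4) % 13 = 3
      half=3, (3*3) % 13 = 9
    (11 * 9) % 13 = 8
  half=8, (8*8) % 13 = 12
(11 * 12) % 13 = 2

2


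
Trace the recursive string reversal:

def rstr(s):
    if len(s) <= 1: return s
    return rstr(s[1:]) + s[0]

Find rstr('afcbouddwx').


rstr('afcbouddwx') = rstr('fcbouddwx') + 'a'
rstr('fcbouddwx') = rstr('cbouddwx') + 'f'
rstr('cbouddwx') = rstr('bouddwx') + 'c'
rstr('bouddwx') = rstr('ouddwx') + 'b'
rstr('ouddwx') = rstr('uddwx') + 'o'
rstr('uddwx') = rstr('ddwx') + 'u'
rstr('ddwx') = rstr('dwx') + 'd'
rstr('dwx') = rstr('wx') + 'd'
rstr('wx') = rstr('x') + 'w'
rstr('x') = 'x'  (base case)
Concatenating: 'x' + 'w' + 'd' + 'd' + 'u' + 'o' + 'b' + 'c' + 'f' + 'a' = 'xwdduobcfa'

xwdduobcfa


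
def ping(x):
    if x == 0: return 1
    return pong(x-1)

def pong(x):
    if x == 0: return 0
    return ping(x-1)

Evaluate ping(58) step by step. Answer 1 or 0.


ping(58) = pong(57)
pong(57) = ping(56)
ping(56) = pong(55)
pong(55) = ping(54)
ping(54) = pong(53)
pong(53) = ping(52)
ping(52) = pong(51)
pong(51) = ping(50)
ping(50) = pong(49)
pong(49) = ping(48)
ping(48) = pong(47)
pong(47) = ping(46)
ping(46) = pong(45)
pong(45) = ping(44)
ping(44) = pong(43)
pong(43) = ping(42)
ping(42) = pong(41)
pong(41) = ping(40)
ping(40) = pong(39)
pong(39) = ping(38)
ping(38) = pong(37)
pong(37) = ping(36)
ping(36) = pong(35)
pong(35) = ping(34)
ping(34) = pong(33)
pong(33) = ping(32)
ping(32) = pong(31)
pong(31) = ping(30)
ping(30) = pong(29)
pong(29) = ping(28)
ping(28) = pong(27)
pong(27) = ping(26)
ping(26) = pong(25)
pong(25) = ping(24)
ping(24) = pong(23)
pong(23) = ping(22)
ping(22) = pong(21)
pong(21) = ping(20)
ping(20) = pong(19)
pong(19) = ping(18)
ping(18) = pong(17)
pong(17) = ping(16)
ping(16) = pong(15)
pong(15) = ping(14)
ping(14) = pong(13)
pong(13) = ping(12)
ping(12) = pong(11)
pong(11) = ping(10)
ping(10) = pong(9)
pong(9) = ping(8)
ping(8) = pong(7)
pong(7) = ping(6)
ping(6) = pong(5)
pong(5) = ping(4)
ping(4) = pong(3)
pong(3) = ping(2)
ping(2) = pong(1)
pong(1) = ping(0)
ping(0) = 1  (base case)
Result: 1

1


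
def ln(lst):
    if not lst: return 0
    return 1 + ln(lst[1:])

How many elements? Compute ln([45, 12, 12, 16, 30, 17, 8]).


ln([45, 12, 12, 16, 30, 17, 8]) = 1 + ln([12, 12, 16, 30, 17, 8])
ln([12, 12, 16, 30, 17, 8]) = 1 + ln([12, 16, 30, 17, 8])
ln([12, 16, 30, 17, 8]) = 1 + ln([16, 30, 17, 8])
ln([16, 30, 17, 8]) = 1 + ln([30, 17, 8])
ln([30, 17, 8]) = 1 + ln([17, 8])
ln([17, 8]) = 1 + ln([8])
ln([8]) = 1 + ln([])
ln([]) = 0  (base case)
Unwinding: 1 + 1 + 1 + 1 + 1 + 1 + 1 + 0 = 7

7


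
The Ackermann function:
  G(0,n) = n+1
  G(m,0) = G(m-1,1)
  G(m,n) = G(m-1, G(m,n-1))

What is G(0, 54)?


G(0, 54) = 55
Result: G(0, 54) = 55

55


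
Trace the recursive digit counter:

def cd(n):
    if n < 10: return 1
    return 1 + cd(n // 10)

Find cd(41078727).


cd(41078727) = 1 + cd(4107872)
cd(4107872) = 1 + cd(410787)
cd(410787) = 1 + cd(41078)
cd(41078) = 1 + cd(4107)
cd(4107) = 1 + cd(410)
cd(410) = 1 + cd(41)
cd(41) = 1 + cd(4)
cd(4) = 1  (base case: 4 < 10)
Unwinding: 1 + 1 + 1 + 1 + 1 + 1 + 1 + 1 = 8

8


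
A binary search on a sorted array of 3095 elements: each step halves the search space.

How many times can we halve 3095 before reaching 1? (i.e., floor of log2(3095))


3095 / 2 = 1547
1547 / 2 = 773
773 / 2 = 386
386 / 2 = 193
193 / 2 = 96
96 / 2 = 48
48 / 2 = 24
24 / 2 = 12
12 / 2 = 6
6 / 2 = 3
3 / 2 = 1
Reached 1 after 11 halvings

11


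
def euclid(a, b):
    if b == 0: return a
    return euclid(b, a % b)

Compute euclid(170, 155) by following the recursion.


euclid(170, 155) = euclid(155, 15)
euclid(155, 15) = euclid(15, 5)
euclid(15, 5) = euclid(5, 0)
euclid(5, 0) = 5  (base case)

5


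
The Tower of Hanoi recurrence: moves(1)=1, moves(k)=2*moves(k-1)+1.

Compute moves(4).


moves(4) = 2 * moves(3) + 1
moves(3) = 2 * moves(2) + 1
moves(2) = 2 * moves(1) + 1
moves(1) = 1  (base case)
moves(2) = 2 * 1 + 1 = 3
moves(3) = 2 * 3 + 1 = 7
moves(4) = 2 * 7 + 1 = 15

15


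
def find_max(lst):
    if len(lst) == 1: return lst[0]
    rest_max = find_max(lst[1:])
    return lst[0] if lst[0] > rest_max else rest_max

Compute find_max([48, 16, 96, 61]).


find_max([48, 16, 96, 61]): compare 48 with find_max([16, 96, 61])
find_max([16, 96, 61]): compare 16 with find_max([96, 61])
find_max([96, 61]): compare 96 with find_max([61])
find_max([61]) = 61  (base case)
Compare 96 with 61 -> 96
Compare 16 with 96 -> 96
Compare 48 with 96 -> 96

96


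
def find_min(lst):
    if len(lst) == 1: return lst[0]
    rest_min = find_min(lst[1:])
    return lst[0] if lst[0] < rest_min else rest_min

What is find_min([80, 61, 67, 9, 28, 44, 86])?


find_min([80, 61, 67, 9, 28, 44, 86]): compare 80 with find_min([61, 67, 9, 28, 44, 86])
find_min([61, 67, 9, 28, 44, 86]): compare 61 with find_min([67, 9, 28, 44, 86])
find_min([67, 9, 28, 44, 86]): compare 67 with find_min([9, 28, 44, 86])
find_min([9, 28, 44, 86]): compare 9 with find_min([28, 44, 86])
find_min([28, 44, 86]): compare 28 with find_min([44, 86])
find_min([44, 86]): compare 44 with find_min([86])
find_min([86]) = 86  (base case)
Compare 44 with 86 -> 44
Compare 28 with 44 -> 28
Compare 9 with 28 -> 9
Compare 67 with 9 -> 9
Compare 61 with 9 -> 9
Compare 80 with 9 -> 9

9


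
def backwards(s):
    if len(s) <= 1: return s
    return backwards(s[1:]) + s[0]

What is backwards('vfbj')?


backwards('vfbj') = backwards('fbj') + 'v'
backwards('fbj') = backwards('bj') + 'f'
backwards('bj') = backwards('j') + 'b'
backwards('j') = 'j'  (base case)
Concatenating: 'j' + 'b' + 'f' + 'v' = 'jbfv'

jbfv


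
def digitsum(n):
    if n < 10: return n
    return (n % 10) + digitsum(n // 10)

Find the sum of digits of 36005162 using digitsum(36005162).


digitsum(36005162) = 2 + digitsum(3600516)
digitsum(3600516) = 6 + digitsum(360051)
digitsum(360051) = 1 + digitsum(36005)
digitsum(36005) = 5 + digitsum(3600)
digitsum(3600) = 0 + digitsum(360)
digitsum(360) = 0 + digitsum(36)
digitsum(36) = 6 + digitsum(3)
digitsum(3) = 3  (base case)
Total: 2 + 6 + 1 + 5 + 0 + 0 + 6 + 3 = 23

23


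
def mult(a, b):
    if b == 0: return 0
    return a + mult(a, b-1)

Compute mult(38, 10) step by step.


mult(38, 10) = 38 + mult(38, 9)
mult(38, 9) = 38 + mult(38, 8)
mult(38, 8) = 38 + mult(38, 7)
mult(38, 7) = 38 + mult(38, 6)
mult(38, 6) = 38 + mult(38, 5)
mult(38, 5) = 38 + mult(38, 4)
mult(38, 4) = 38 + mult(38, 3)
mult(38, 3) = 38 + mult(38, 2)
mult(38, 2) = 38 + mult(38, 1)
mult(38, 1) = 38 + mult(38, 0)
mult(38, 0) = 0  (base case)
Total: 38 + 38 + 38 + 38 + 38 + 38 + 38 + 38 + 38 + 38 + 0 = 380

380


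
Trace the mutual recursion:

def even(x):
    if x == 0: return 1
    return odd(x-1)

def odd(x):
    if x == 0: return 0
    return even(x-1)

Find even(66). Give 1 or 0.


even(66) = odd(65)
odd(65) = even(64)
even(64) = odd(63)
odd(63) = even(62)
even(62) = odd(61)
odd(61) = even(60)
even(60) = odd(59)
odd(59) = even(58)
even(58) = odd(57)
odd(57) = even(56)
even(56) = odd(55)
odd(55) = even(54)
even(54) = odd(53)
odd(53) = even(52)
even(52) = odd(51)
odd(51) = even(50)
even(50) = odd(49)
odd(49) = even(48)
even(48) = odd(47)
odd(47) = even(46)
even(46) = odd(45)
odd(45) = even(44)
even(44) = odd(43)
odd(43) = even(42)
even(42) = odd(41)
odd(41) = even(40)
even(40) = odd(39)
odd(39) = even(38)
even(38) = odd(37)
odd(37) = even(36)
even(36) = odd(35)
odd(35) = even(34)
even(34) = odd(33)
odd(33) = even(32)
even(32) = odd(31)
odd(31) = even(30)
even(30) = odd(29)
odd(29) = even(28)
even(28) = odd(27)
odd(27) = even(26)
even(26) = odd(25)
odd(25) = even(24)
even(24) = odd(23)
odd(23) = even(22)
even(22) = odd(21)
odd(21) = even(20)
even(20) = odd(19)
odd(19) = even(18)
even(18) = odd(17)
odd(17) = even(16)
even(16) = odd(15)
odd(15) = even(14)
even(14) = odd(13)
odd(13) = even(12)
even(12) = odd(11)
odd(11) = even(10)
even(10) = odd(9)
odd(9) = even(8)
even(8) = odd(7)
odd(7) = even(6)
even(6) = odd(5)
odd(5) = even(4)
even(4) = odd(3)
odd(3) = even(2)
even(2) = odd(1)
odd(1) = even(0)
even(0) = 1  (base case)
Result: 1

1


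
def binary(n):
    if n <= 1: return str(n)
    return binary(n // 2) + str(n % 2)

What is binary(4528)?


binary(4528) = binary(2264) + '0'
binary(2264) = binary(1132) + '0'
binary(1132) = binary(566) + '0'
binary(566) = binary(283) + '0'
binary(283) = binary(141) + '1'
binary(141) = binary(70) + '1'
binary(70) = binary(35) + '0'
binary(35) = binary(17) + '1'
binary(17) = binary(8) + '1'
binary(8) = binary(4) + '0'
binary(4) = binary(2) + '0'
binary(2) = binary(1) + '0'
binary(1) = '1'  (base case)
Concatenating: '1' + '0' + '0' + '0' + '1' + '1' + '0' + '1' + '1' + '0' + '0' + '0' + '0' = '1000110110000'

1000110110000


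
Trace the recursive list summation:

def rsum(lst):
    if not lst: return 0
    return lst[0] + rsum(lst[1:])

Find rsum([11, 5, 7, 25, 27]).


rsum([11, 5, 7, 25, 27]) = 11 + rsum([5, 7, 25, 27])
rsum([5, 7, 25, 27]) = 5 + rsum([7, 25, 27])
rsum([7, 25, 27]) = 7 + rsum([25, 27])
rsum([25, 27]) = 25 + rsum([27])
rsum([27]) = 27 + rsum([])
rsum([]) = 0  (base case)
Total: 11 + 5 + 7 + 25 + 27 + 0 = 75

75


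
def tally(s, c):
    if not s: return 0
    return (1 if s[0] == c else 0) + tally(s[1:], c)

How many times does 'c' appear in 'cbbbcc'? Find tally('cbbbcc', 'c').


s[0]='c' == 'c' -> 1
s[0]='b' != 'c' -> 0
s[0]='b' != 'c' -> 0
s[0]='b' != 'c' -> 0
s[0]='c' == 'c' -> 1
s[0]='c' == 'c' -> 1
Sum: 1 + 0 + 0 + 0 + 1 + 1 = 3

3


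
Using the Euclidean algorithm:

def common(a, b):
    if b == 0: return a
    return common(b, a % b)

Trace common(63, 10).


common(63, 10) = common(10, 3)
common(10, 3) = common(3, 1)
common(3, 1) = common(1, 0)
common(1, 0) = 1  (base case)

1


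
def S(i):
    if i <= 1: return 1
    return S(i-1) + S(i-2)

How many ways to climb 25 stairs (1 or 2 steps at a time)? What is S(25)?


Building up from base cases:
S(0) = 1
S(1) = 1
S(2) = S(1) + S(0) = 1 + 1 = 2
S(3) = S(2) + S(1) = 2 + 1 = 3
S(4) = S(3) + S(2) = 3 + 2 = 5
S(5) = S(4) + S(3) = 5 + 3 = 8
S(6) = S(5) + S(4) = 8 + 5 = 13
S(7) = S(6) + S(5) = 13 + 8 = 21
S(8) = S(7) + S(6) = 21 + 13 = 34
S(9) = S(8) + S(7) = 34 + 21 = 55
S(10) = S(9) + S(8) = 55 + 34 = 89
S(11) = S(10) + S(9) = 89 + 55 = 144
S(12) = S(11) + S(10) = 144 + 89 = 233
S(13) = S(12) + S(11) = 233 + 144 = 377
S(14) = S(13) + S(12) = 377 + 233 = 610
S(15) = S(14) + S(13) = 610 + 377 = 987
S(16) = S(15) + S(14) = 987 + 610 = 1597
S(17) = S(16) + S(15) = 1597 + 987 = 2584
S(18) = S(17) + S(16) = 2584 + 1597 = 4181
S(19) = S(18) + S(17) = 4181 + 2584 = 6765
S(20) = S(19) + S(18) = 6765 + 4181 = 10946
S(21) = S(20) + S(19) = 10946 + 6765 = 17711
S(22) = S(21) + S(20) = 17711 + 10946 = 28657
S(23) = S(22) + S(21) = 28657 + 17711 = 46368
S(24) = S(23) + S(22) = 46368 + 28657 = 75025
S(25) = S(24) + S(23) = 75025 + 46368 = 121393

121393


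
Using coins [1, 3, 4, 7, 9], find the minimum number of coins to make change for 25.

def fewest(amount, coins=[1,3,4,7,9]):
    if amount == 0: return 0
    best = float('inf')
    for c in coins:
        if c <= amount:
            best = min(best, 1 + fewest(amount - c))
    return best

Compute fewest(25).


Building up with DP:
fewest(0) = 0
fewest(1) = min(1+fewest(0)=1+0=1) = 1
fewest(2) = min(1+fewest(1)=1+1=2) = 2
fewest(3) = min(1+fewest(2)=1+2=3, 1+fewest(0)=1+0=1) = 1
fewest(4) = min(1+fewest(3)=1+1=2, 1+fewest(1)=1+1=2, 1+fewest(0)=1+0=1) = 1
fewest(5) = min(1+fewest(4)=1+1=2, 1+fewest(2)=1+2=3, 1+fewest(1)=1+1=2) = 2
fewest(6) = min(1+fewest(5)=1+2=3, 1+fewest(3)=1+1=2, 1+fewest(2)=1+2=3) = 2
fewest(7) = min(1+fewest(6)=1+2=3, 1+fewest(4)=1+1=2, 1+fewest(3)=1+1=2, 1+fewest(0)=1+0=1) = 1
fewest(8) = min(1+fewest(7)=1+1=2, 1+fewest(5)=1+2=3, 1+fewest(4)=1+1=2, 1+fewest(1)=1+1=2) = 2
fewest(9) = min(1+fewest(8)=1+2=3, 1+fewest(6)=1+2=3, 1+fewest(5)=1+2=3, 1+fewest(2)=1+2=3, 1+fewest(0)=1+0=1) = 1
fewest(10) = min(1+fewest(9)=1+1=2, 1+fewest(7)=1+1=2, 1+fewest(6)=1+2=3, 1+fewest(3)=1+1=2, 1+fewest(1)=1+1=2) = 2
fewest(11) = min(1+fewest(10)=1+2=3, 1+fewest(8)=1+2=3, 1+fewest(7)=1+1=2, 1+fewest(4)=1+1=2, 1+fewest(2)=1+2=3) = 2
fewest(12) = min(1+fewest(11)=1+2=3, 1+fewest(9)=1+1=2, 1+fewest(8)=1+2=3, 1+fewest(5)=1+2=3, 1+fewest(3)=1+1=2) = 2
fewest(13) = min(1+fewest(12)=1+2=3, 1+fewest(10)=1+2=3, 1+fewest(9)=1+1=2, 1+fewest(6)=1+2=3, 1+fewest(4)=1+1=2) = 2
fewest(14) = min(1+fewest(13)=1+2=3, 1+fewest(11)=1+2=3, 1+fewest(10)=1+2=3, 1+fewest(7)=1+1=2, 1+fewest(5)=1+2=3) = 2
fewest(15) = min(1+fewest(14)=1+2=3, 1+fewest(12)=1+2=3, 1+fewest(11)=1+2=3, 1+fewest(8)=1+2=3, 1+fewest(6)=1+2=3) = 3
fewest(16) = min(1+fewest(15)=1+3=4, 1+fewest(13)=1+2=3, 1+fewest(12)=1+2=3, 1+fewest(9)=1+1=2, 1+fewest(7)=1+1=2) = 2
fewest(17) = min(1+fewest(16)=1+2=3, 1+fewest(14)=1+2=3, 1+fewest(13)=1+2=3, 1+fewest(10)=1+2=3, 1+fewest(8)=1+2=3) = 3
fewest(18) = min(1+fewest(17)=1+3=4, 1+fewest(15)=1+3=4, 1+fewest(14)=1+2=3, 1+fewest(11)=1+2=3, 1+fewest(9)=1+1=2) = 2
fewest(19) = min(1+fewest(18)=1+2=3, 1+fewest(16)=1+2=3, 1+fewest(15)=1+3=4, 1+fewest(12)=1+2=3, 1+fewest(10)=1+2=3) = 3
fewest(20) = min(1+fewest(19)=1+3=4, 1+fewest(17)=1+3=4, 1+fewest(16)=1+2=3, 1+fewest(13)=1+2=3, 1+fewest(11)=1+2=3) = 3
fewest(21) = min(1+fewest(20)=1+3=4, 1+fewest(18)=1+2=3, 1+fewest(17)=1+3=4, 1+fewest(14)=1+2=3, 1+fewest(12)=1+2=3) = 3
fewest(22) = min(1+fewest(21)=1+3=4, 1+fewest(19)=1+3=4, 1+fewest(18)=1+2=3, 1+fewest(15)=1+3=4, 1+fewest(13)=1+2=3) = 3
fewest(23) = min(1+fewest(22)=1+3=4, 1+fewest(20)=1+3=4, 1+fewest(19)=1+3=4, 1+fewest(16)=1+2=3, 1+fewest(14)=1+2=3) = 3
fewest(24) = min(1+fewest(23)=1+3=4, 1+fewest(21)=1+3=4, 1+fewest(20)=1+3=4, 1+fewest(17)=1+3=4, 1+fewest(15)=1+3=4) = 4
fewest(25) = min(1+fewest(24)=1+4=5, 1+fewest(22)=1+3=4, 1+fewest(21)=1+3=4, 1+fewest(18)=1+2=3, 1+fewest(16)=1+2=3) = 3

3


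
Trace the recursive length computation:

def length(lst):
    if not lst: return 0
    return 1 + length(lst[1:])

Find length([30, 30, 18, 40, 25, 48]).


length([30, 30, 18, 40, 25, 48]) = 1 + length([30, 18, 40, 25, 48])
length([30, 18, 40, 25, 48]) = 1 + length([18, 40, 25, 48])
length([18, 40, 25, 48]) = 1 + length([40, 25, 48])
length([40, 25, 48]) = 1 + length([25, 48])
length([25, 48]) = 1 + length([48])
length([48]) = 1 + length([])
length([]) = 0  (base case)
Unwinding: 1 + 1 + 1 + 1 + 1 + 1 + 0 = 6

6


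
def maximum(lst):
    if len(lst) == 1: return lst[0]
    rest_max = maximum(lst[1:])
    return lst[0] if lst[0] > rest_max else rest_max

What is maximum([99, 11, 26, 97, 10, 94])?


maximum([99, 11, 26, 97, 10, 94]): compare 99 with maximum([11, 26, 97, 10, 94])
maximum([11, 26, 97, 10, 94]): compare 11 with maximum([26, 97, 10, 94])
maximum([26, 97, 10, 94]): compare 26 with maximum([97, 10, 94])
maximum([97, 10, 94]): compare 97 with maximum([10, 94])
maximum([10, 94]): compare 10 with maximum([94])
maximum([94]) = 94  (base case)
Compare 10 with 94 -> 94
Compare 97 with 94 -> 97
Compare 26 with 97 -> 97
Compare 11 with 97 -> 97
Compare 99 with 97 -> 99

99


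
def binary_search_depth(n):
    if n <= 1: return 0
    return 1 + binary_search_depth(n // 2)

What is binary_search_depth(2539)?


2539 / 2 = 1269
1269 / 2 = 634
634 / 2 = 317
317 / 2 = 158
158 / 2 = 79
79 / 2 = 39
39 / 2 = 19
19 / 2 = 9
9 / 2 = 4
4 / 2 = 2
2 / 2 = 1
Reached 1 after 11 halvings

11


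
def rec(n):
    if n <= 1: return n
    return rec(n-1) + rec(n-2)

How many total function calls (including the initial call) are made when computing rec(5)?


Let C(n) = total calls for rec(n)
C(0) = 1, C(1) = 1
C(2) = 1 + C(1) + C(0) = 1 + 1 + 1 = 3
C(3) = 1 + C(2) + C(1) = 1 + 3 + 1 = 5
C(4) = 1 + C(3) + C(2) = 1 + 5 + 3 = 9
C(5) = 1 + C(4) + C(3) = 1 + 9 + 5 = 15

15


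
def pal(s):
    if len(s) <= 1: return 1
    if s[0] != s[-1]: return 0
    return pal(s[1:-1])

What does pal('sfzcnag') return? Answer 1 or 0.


pal('sfzcnag'): s[0]='s' != s[-1]='g' -> return 0
Result: 0 (not a palindrome)

0


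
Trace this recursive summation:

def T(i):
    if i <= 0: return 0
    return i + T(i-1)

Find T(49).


T(49)
= 49 + 48 + 47 + 46 + 45 + 44 + 43 + 42 + 41 + 40 + 39 + 38 + 37 + 36 + 35 + 34 + 33 + 32 + 31 + 30 + 29 + 28 + 27 + 26 + 25 + 24 + 23 + 22 + 21 + 20 + 19 + 18 + 17 + 16 + 15 + 14 + 13 + 12 + 11 + 10 + 9 + 8 + 7 + 6 + 5 + 4 + 3 + 2 + 1 + T(0)
= 49 + 48 + 47 + 46 + 45 + 44 + 43 + 42 + 41 + 40 + 39 + 38 + 37 + 36 + 35 + 34 + 33 + 32 + 31 + 30 + 29 + 28 + 27 + 26 + 25 + 24 + 23 + 22 + 21 + 20 + 19 + 18 + 17 + 16 + 15 + 14 + 13 + 12 + 11 + 10 + 9 + 8 + 7 + 6 + 5 + 4 + 3 + 2 + 1 + 0
= 1225

1225


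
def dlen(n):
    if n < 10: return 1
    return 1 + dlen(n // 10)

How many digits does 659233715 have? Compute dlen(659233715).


dlen(659233715) = 1 + dlen(65923371)
dlen(65923371) = 1 + dlen(6592337)
dlen(6592337) = 1 + dlen(659233)
dlen(659233) = 1 + dlen(65923)
dlen(65923) = 1 + dlen(6592)
dlen(6592) = 1 + dlen(659)
dlen(659) = 1 + dlen(65)
dlen(65) = 1 + dlen(6)
dlen(6) = 1  (base case: 6 < 10)
Unwinding: 1 + 1 + 1 + 1 + 1 + 1 + 1 + 1 + 1 = 9

9


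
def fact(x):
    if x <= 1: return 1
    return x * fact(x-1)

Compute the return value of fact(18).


fact(18)
= 18 * fact(17)
= 18 * 17 * fact(16)
= 18 * 17 * 16 * fact(15)
= 18 * 17 * 16 * 15 * fact(14)
= 18 * 17 * 16 * 15 * 14 * fact(13)
= 18 * 17 * 16 * 15 * 14 * 13 * fact(12)
= 18 * 17 * 16 * 15 * 14 * 13 * 12 * fact(11)
= 18 * 17 * 16 * 15 * 14 * 13 * 12 * 11 * fact(10)
= 18 * 17 * 16 * 15 * 14 * 13 * 12 * 11 * 10 * fact(9)
= 18 * 17 * 16 * 15 * 14 * 13 * 12 * 11 * 10 * 9 * fact(8)
= 18 * 17 * 16 * 15 * 14 * 13 * 12 * 11 * 10 * 9 * 8 * fact(7)
= 18 * 17 * 16 * 15 * 14 * 13 * 12 * 11 * 10 * 9 * 8 * 7 * fact(6)
= 18 * 17 * 16 * 15 * 14 * 13 * 12 * 11 * 10 * 9 * 8 * 7 * 6 * fact(5)
= 18 * 17 * 16 * 15 * 14 * 13 * 12 * 11 * 10 * 9 * 8 * 7 * 6 * 5 * fact(4)
= 18 * 17 * 16 * 15 * 14 * 13 * 12 * 11 * 10 * 9 * 8 * 7 * 6 * 5 * 4 * fact(3)
= 18 * 17 * 16 * 15 * 14 * 13 * 12 * 11 * 10 * 9 * 8 * 7 * 6 * 5 * 4 * 3 * fact(2)
= 18 * 17 * 16 * 15 * 14 * 13 * 12 * 11 * 10 * 9 * 8 * 7 * 6 * 5 * 4 * 3 * 2 * fact(1)
= 18 * 17 * 16 * 15 * 14 * 13 * 12 * 11 * 10 * 9 * 8 * 7 * 6 * 5 * 4 * 3 * 2 * 1
= 6402373705728000

6402373705728000


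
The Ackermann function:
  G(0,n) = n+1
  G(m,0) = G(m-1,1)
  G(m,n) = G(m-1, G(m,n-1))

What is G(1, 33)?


G(1, 33) = G(0, G(1, 32))
  G(1, 32) = G(0, G(1, 31))
    G(1, 31) = G(0, G(1, 30))
      G(1, 30) = G(0, G(1, 29))
        G(1, 29) = G(0, G(1, 28))
          G(1, 28) = G(0, G(1, 27))
          G(1, 27) = G(0, G(1, 26))
          G(1, 26) = G(0, G(1, 25))
          G(1, 25) = G(0, G(1, 24))
          G(1, 24) = G(0, G(1, 23))
          G(1, 23) = G(0, G(1, 22))
          G(1, 22) = G(0, G(1, 21))
          G(1, 21) = G(0, G(1, 20))
          G(1, 20) = G(0, G(1, 19))
          G(1, 19) = G(0, G(1, 18))
          G(1, 18) = G(0, G(1, 17))
          G(1, 17) = G(0, G(1, 16))
          G(1, 16) = G(0, G(1, 15))
          G(1, 15) = G(0, G(1, 14))
          G(1, 14) = G(0, G(1, 13))
          G(1, 13) = G(0, G(1, 12))
          G(1, 12) = G(0, G(1, 11))
          G(1, 11) = G(0, G(1, 10))
          G(1, 10) = G(0, G(1, 9))
          G(1, 9) = G(0, G(1, 8))
... (trace truncated)
Result: G(1, 33) = 35

35


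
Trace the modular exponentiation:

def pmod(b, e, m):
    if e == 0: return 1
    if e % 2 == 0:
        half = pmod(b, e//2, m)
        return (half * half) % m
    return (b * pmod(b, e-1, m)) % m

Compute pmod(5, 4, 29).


pmod(5, 4, 29): e is even, compute pmod(5, 2, 29)
  pmod(5, 2, 29): e is even, compute pmod(5, 1, 29)
    pmod(5, 1, 29): e is odd, compute pmod(5, 0, 29)
      pmod(5, 0, 29) = 1
    (5 * 1) % 29 = 5
  half=5, (5*5) % 29 = 25
half=25, (25*25) % 29 = 16

16


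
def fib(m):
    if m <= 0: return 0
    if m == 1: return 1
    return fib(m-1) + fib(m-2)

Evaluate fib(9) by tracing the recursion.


Computing fib(9) bottom-up:
fib(0) = 0
fib(1) = 1
fib(2) = fib(1) + fib(0) = 1 + 0 = 1
fib(3) = fib(2) + fib(1) = 1 + 1 = 2
fib(4) = fib(3) + fib(2) = 2 + 1 = 3
fib(5) = fib(4) + fib(3) = 3 + 2 = 5
fib(6) = fib(5) + fib(4) = 5 + 3 = 8
fib(7) = fib(6) + fib(5) = 8 + 5 = 13
fib(8) = fib(7) + fib(6) = 13 + 8 = 21
fib(9) = fib(8) + fib(7) = 21 + 13 = 34

34


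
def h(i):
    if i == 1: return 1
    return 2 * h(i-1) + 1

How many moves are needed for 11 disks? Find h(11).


h(11) = 2 * h(10) + 1
h(10) = 2 * h(9) + 1
h(9) = 2 * h(8) + 1
h(8) = 2 * h(7) + 1
h(7) = 2 * h(6) + 1
h(6) = 2 * h(5) + 1
h(5) = 2 * h(4) + 1
h(4) = 2 * h(3) + 1
h(3) = 2 * h(2) + 1
h(2) = 2 * h(1) + 1
h(1) = 1  (base case)
h(2) = 2 * 1 + 1 = 3
h(3) = 2 * 3 + 1 = 7
h(4) = 2 * 7 + 1 = 15
h(5) = 2 * 15 + 1 = 31
h(6) = 2 * 31 + 1 = 63
h(7) = 2 * 63 + 1 = 127
h(8) = 2 * 127 + 1 = 255
h(9) = 2 * 255 + 1 = 511
h(10) = 2 * 511 + 1 = 1023
h(11) = 2 * 1023 + 1 = 2047

2047


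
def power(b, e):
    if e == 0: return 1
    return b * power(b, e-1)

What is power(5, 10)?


power(5, 10)
= 5 * power(5, 9)
= 5 * 5 * power(5, 8)
= 5 * 5 * 5 * power(5, 7)
= 5 * 5 * 5 * 5 * power(5, 6)
= 5 * 5 * 5 * 5 * 5 * power(5, 5)
= 5 * 5 * 5 * 5 * 5 * 5 * power(5, 4)
= 5 * 5 * 5 * 5 * 5 * 5 * 5 * power(5, 3)
= 5 * 5 * 5 * 5 * 5 * 5 * 5 * 5 * power(5, 2)
= 5 * 5 * 5 * 5 * 5 * 5 * 5 * 5 * 5 * power(5, 1)
= 5 * 5 * 5 * 5 * 5 * 5 * 5 * 5 * 5 * 5 * power(5, 0)
= 5 * 5 * 5 * 5 * 5 * 5 * 5 * 5 * 5 * 5 * 1
= 9765625

9765625


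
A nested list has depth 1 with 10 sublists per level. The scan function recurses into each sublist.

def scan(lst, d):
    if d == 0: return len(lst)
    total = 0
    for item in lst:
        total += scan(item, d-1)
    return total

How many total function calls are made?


At depth 0 (root): 1 call
At depth 1: each of 1 parents calls scan on 10 children = 10 calls
Total: 1 + 10 = 11

11


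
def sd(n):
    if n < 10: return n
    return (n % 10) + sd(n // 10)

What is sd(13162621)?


sd(13162621) = 1 + sd(1316262)
sd(1316262) = 2 + sd(131626)
sd(131626) = 6 + sd(13162)
sd(13162) = 2 + sd(1316)
sd(1316) = 6 + sd(131)
sd(131) = 1 + sd(13)
sd(13) = 3 + sd(1)
sd(1) = 1  (base case)
Total: 1 + 2 + 6 + 2 + 6 + 1 + 3 + 1 = 22

22


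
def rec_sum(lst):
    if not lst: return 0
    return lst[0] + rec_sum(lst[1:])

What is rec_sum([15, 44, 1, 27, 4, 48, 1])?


rec_sum([15, 44, 1, 27, 4, 48, 1]) = 15 + rec_sum([44, 1, 27, 4, 48, 1])
rec_sum([44, 1, 27, 4, 48, 1]) = 44 + rec_sum([1, 27, 4, 48, 1])
rec_sum([1, 27, 4, 48, 1]) = 1 + rec_sum([27, 4, 48, 1])
rec_sum([27, 4, 48, 1]) = 27 + rec_sum([4, 48, 1])
rec_sum([4, 48, 1]) = 4 + rec_sum([48, 1])
rec_sum([48, 1]) = 48 + rec_sum([1])
rec_sum([1]) = 1 + rec_sum([])
rec_sum([]) = 0  (base case)
Total: 15 + 44 + 1 + 27 + 4 + 48 + 1 + 0 = 140

140


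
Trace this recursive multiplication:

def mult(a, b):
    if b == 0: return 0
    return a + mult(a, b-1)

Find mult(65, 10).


mult(65, 10) = 65 + mult(65, 9)
mult(65, 9) = 65 + mult(65, 8)
mult(65, 8) = 65 + mult(65, 7)
mult(65, 7) = 65 + mult(65, 6)
mult(65, 6) = 65 + mult(65, 5)
mult(65, 5) = 65 + mult(65, 4)
mult(65, 4) = 65 + mult(65, 3)
mult(65, 3) = 65 + mult(65, 2)
mult(65, 2) = 65 + mult(65, 1)
mult(65, 1) = 65 + mult(65, 0)
mult(65, 0) = 0  (base case)
Total: 65 + 65 + 65 + 65 + 65 + 65 + 65 + 65 + 65 + 65 + 0 = 650

650


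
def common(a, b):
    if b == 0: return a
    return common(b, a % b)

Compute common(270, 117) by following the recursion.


common(270, 117) = common(117, 36)
common(117, 36) = common(36, 9)
common(36, 9) = common(9, 0)
common(9, 0) = 9  (base case)

9


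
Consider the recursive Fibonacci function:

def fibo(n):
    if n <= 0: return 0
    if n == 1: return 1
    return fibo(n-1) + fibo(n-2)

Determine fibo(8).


Computing fibo(8) bottom-up:
fibo(0) = 0
fibo(1) = 1
fibo(2) = fibo(1) + fibo(0) = 1 + 0 = 1
fibo(3) = fibo(2) + fibo(1) = 1 + 1 = 2
fibo(4) = fibo(3) + fibo(2) = 2 + 1 = 3
fibo(5) = fibo(4) + fibo(3) = 3 + 2 = 5
fibo(6) = fibo(5) + fibo(4) = 5 + 3 = 8
fibo(7) = fibo(6) + fibo(5) = 8 + 5 = 13
fibo(8) = fibo(7) + fibo(6) = 13 + 8 = 21

21


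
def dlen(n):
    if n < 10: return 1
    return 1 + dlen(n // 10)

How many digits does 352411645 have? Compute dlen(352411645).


dlen(352411645) = 1 + dlen(35241164)
dlen(35241164) = 1 + dlen(3524116)
dlen(3524116) = 1 + dlen(352411)
dlen(352411) = 1 + dlen(35241)
dlen(35241) = 1 + dlen(3524)
dlen(3524) = 1 + dlen(352)
dlen(352) = 1 + dlen(35)
dlen(35) = 1 + dlen(3)
dlen(3) = 1  (base case: 3 < 10)
Unwinding: 1 + 1 + 1 + 1 + 1 + 1 + 1 + 1 + 1 = 9

9


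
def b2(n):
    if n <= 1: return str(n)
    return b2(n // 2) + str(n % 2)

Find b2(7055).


b2(7055) = b2(3527) + '1'
b2(3527) = b2(1763) + '1'
b2(1763) = b2(881) + '1'
b2(881) = b2(440) + '1'
b2(440) = b2(220) + '0'
b2(220) = b2(110) + '0'
b2(110) = b2(55) + '0'
b2(55) = b2(27) + '1'
b2(27) = b2(13) + '1'
b2(13) = b2(6) + '1'
b2(6) = b2(3) + '0'
b2(3) = b2(1) + '1'
b2(1) = '1'  (base case)
Concatenating: '1' + '1' + '0' + '1' + '1' + '1' + '0' + '0' + '0' + '1' + '1' + '1' + '1' = '1101110001111'

1101110001111


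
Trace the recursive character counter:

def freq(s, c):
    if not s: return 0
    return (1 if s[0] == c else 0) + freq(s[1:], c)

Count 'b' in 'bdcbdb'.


s[0]='b' == 'b' -> 1
s[0]='d' != 'b' -> 0
s[0]='c' != 'b' -> 0
s[0]='b' == 'b' -> 1
s[0]='d' != 'b' -> 0
s[0]='b' == 'b' -> 1
Sum: 1 + 0 + 0 + 1 + 0 + 1 = 3

3


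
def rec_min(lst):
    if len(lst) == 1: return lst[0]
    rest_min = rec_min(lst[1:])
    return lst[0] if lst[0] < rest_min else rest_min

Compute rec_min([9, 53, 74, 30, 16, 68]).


rec_min([9, 53, 74, 30, 16, 68]): compare 9 with rec_min([53, 74, 30, 16, 68])
rec_min([53, 74, 30, 16, 68]): compare 53 with rec_min([74, 30, 16, 68])
rec_min([74, 30, 16, 68]): compare 74 with rec_min([30, 16, 68])
rec_min([30, 16, 68]): compare 30 with rec_min([16, 68])
rec_min([16, 68]): compare 16 with rec_min([68])
rec_min([68]) = 68  (base case)
Compare 16 with 68 -> 16
Compare 30 with 16 -> 16
Compare 74 with 16 -> 16
Compare 53 with 16 -> 16
Compare 9 with 16 -> 9

9


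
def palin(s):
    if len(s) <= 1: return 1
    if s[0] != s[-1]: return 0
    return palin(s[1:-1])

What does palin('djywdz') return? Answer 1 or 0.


palin('djywdz'): s[0]='d' != s[-1]='z' -> return 0
Result: 0 (not a palindrome)

0


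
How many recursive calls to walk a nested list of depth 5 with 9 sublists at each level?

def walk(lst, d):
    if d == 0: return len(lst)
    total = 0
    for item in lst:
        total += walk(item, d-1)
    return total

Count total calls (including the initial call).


At depth 0 (root): 1 call
At depth 1: each of 1 parents calls walk on 9 children = 9 calls
At depth 2: each of 9 parents calls walk on 9 children = 81 calls
At depth 3: each of 81 parents calls walk on 9 children = 729 calls
At depth 4: each of 729 parents calls walk on 9 children = 6561 calls
At depth 5: each of 6561 parents calls walk on 9 children = 59049 calls
Total: 1 + 9 + 81 + 729 + 6561 + 59049 = 66430

66430


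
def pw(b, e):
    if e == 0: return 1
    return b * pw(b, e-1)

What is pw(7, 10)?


pw(7, 10)
= 7 * pw(7, 9)
= 7 * 7 * pw(7, 8)
= 7 * 7 * 7 * pw(7, 7)
= 7 * 7 * 7 * 7 * pw(7, 6)
= 7 * 7 * 7 * 7 * 7 * pw(7, 5)
= 7 * 7 * 7 * 7 * 7 * 7 * pw(7, 4)
= 7 * 7 * 7 * 7 * 7 * 7 * 7 * pw(7, 3)
= 7 * 7 * 7 * 7 * 7 * 7 * 7 * 7 * pw(7, 2)
= 7 * 7 * 7 * 7 * 7 * 7 * 7 * 7 * 7 * pw(7, 1)
= 7 * 7 * 7 * 7 * 7 * 7 * 7 * 7 * 7 * 7 * pw(7, 0)
= 7 * 7 * 7 * 7 * 7 * 7 * 7 * 7 * 7 * 7 * 1
= 282475249

282475249


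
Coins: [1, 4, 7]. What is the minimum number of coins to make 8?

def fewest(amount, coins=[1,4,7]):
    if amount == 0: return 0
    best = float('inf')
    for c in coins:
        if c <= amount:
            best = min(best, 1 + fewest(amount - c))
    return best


Building up with DP:
fewest(0) = 0
fewest(1) = min(1+fewest(0)=1+0=1) = 1
fewest(2) = min(1+fewest(1)=1+1=2) = 2
fewest(3) = min(1+fewest(2)=1+2=3) = 3
fewest(4) = min(1+fewest(3)=1+3=4, 1+fewest(0)=1+0=1) = 1
fewest(5) = min(1+fewest(4)=1+1=2, 1+fewest(1)=1+1=2) = 2
fewest(6) = min(1+fewest(5)=1+2=3, 1+fewest(2)=1+2=3) = 3
fewest(7) = min(1+fewest(6)=1+3=4, 1+fewest(3)=1+3=4, 1+fewest(0)=1+0=1) = 1
fewest(8) = min(1+fewest(7)=1+1=2, 1+fewest(4)=1+1=2, 1+fewest(1)=1+1=2) = 2

2


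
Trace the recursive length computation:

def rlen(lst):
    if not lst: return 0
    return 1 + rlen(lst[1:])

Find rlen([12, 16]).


rlen([12, 16]) = 1 + rlen([16])
rlen([16]) = 1 + rlen([])
rlen([]) = 0  (base case)
Unwinding: 1 + 1 + 0 = 2

2


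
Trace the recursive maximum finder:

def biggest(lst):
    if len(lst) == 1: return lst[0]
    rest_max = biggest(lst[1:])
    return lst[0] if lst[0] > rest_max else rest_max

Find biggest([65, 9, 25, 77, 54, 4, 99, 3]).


biggest([65, 9, 25, 77, 54, 4, 99, 3]): compare 65 with biggest([9, 25, 77, 54, 4, 99, 3])
biggest([9, 25, 77, 54, 4, 99, 3]): compare 9 with biggest([25, 77, 54, 4, 99, 3])
biggest([25, 77, 54, 4, 99, 3]): compare 25 with biggest([77, 54, 4, 99, 3])
biggest([77, 54, 4, 99, 3]): compare 77 with biggest([54, 4, 99, 3])
biggest([54, 4, 99, 3]): compare 54 with biggest([4, 99, 3])
biggest([4, 99, 3]): compare 4 with biggest([99, 3])
biggest([99, 3]): compare 99 with biggest([3])
biggest([3]) = 3  (base case)
Compare 99 with 3 -> 99
Compare 4 with 99 -> 99
Compare 54 with 99 -> 99
Compare 77 with 99 -> 99
Compare 25 with 99 -> 99
Compare 9 with 99 -> 99
Compare 65 with 99 -> 99

99
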